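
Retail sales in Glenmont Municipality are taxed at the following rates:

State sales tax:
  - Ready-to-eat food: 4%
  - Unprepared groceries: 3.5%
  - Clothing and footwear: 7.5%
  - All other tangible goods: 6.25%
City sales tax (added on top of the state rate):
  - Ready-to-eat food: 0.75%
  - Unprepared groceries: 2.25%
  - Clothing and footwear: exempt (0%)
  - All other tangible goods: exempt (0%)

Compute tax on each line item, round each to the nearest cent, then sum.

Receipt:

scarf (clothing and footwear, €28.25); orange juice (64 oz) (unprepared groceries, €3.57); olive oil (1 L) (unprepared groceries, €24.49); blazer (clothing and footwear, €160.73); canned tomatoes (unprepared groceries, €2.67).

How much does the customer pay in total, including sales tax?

Scarf €28.25: clothing and footwear → 7.5% + 0% city = 7.5% → €2.12
Orange juice (64 oz) €3.57: unprepared groceries → 3.5% + 2.25% city = 5.75% → €0.21
Olive oil (1 L) €24.49: unprepared groceries → 3.5% + 2.25% city = 5.75% → €1.41
Blazer €160.73: clothing and footwear → 7.5% + 0% city = 7.5% → €12.05
Canned tomatoes €2.67: unprepared groceries → 3.5% + 2.25% city = 5.75% → €0.15
Subtotal = €219.71; tax = €15.94; total due = €235.65

€235.65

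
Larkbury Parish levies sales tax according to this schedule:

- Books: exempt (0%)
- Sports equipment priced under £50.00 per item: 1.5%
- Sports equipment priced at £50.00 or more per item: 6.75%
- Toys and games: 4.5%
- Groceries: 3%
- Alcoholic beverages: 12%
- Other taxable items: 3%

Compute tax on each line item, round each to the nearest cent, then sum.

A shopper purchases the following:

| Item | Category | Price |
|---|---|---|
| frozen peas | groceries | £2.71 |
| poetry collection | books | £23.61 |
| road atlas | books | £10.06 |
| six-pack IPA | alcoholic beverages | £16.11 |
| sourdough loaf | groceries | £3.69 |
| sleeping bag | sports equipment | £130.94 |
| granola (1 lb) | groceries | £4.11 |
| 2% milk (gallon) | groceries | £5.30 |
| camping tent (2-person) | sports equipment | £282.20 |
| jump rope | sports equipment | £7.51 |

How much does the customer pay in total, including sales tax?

£516.64

Frozen peas £2.71: groceries → 3% → £0.08
Poetry collection £23.61: books → 0% → £0.00
Road atlas £10.06: books → 0% → £0.00
Six-pack IPA £16.11: alcoholic beverages → 12% → £1.93
Sourdough loaf £3.69: groceries → 3% → £0.11
Sleeping bag £130.94: sports equipment, £50.00 or more → 6.75% → £8.84
Granola (1 lb) £4.11: groceries → 3% → £0.12
2% milk (gallon) £5.30: groceries → 3% → £0.16
Camping tent (2-person) £282.20: sports equipment, £50.00 or more → 6.75% → £19.05
Jump rope £7.51: sports equipment, under £50.00 → 1.5% → £0.11
Subtotal = £486.24; tax = £30.40; total due = £516.64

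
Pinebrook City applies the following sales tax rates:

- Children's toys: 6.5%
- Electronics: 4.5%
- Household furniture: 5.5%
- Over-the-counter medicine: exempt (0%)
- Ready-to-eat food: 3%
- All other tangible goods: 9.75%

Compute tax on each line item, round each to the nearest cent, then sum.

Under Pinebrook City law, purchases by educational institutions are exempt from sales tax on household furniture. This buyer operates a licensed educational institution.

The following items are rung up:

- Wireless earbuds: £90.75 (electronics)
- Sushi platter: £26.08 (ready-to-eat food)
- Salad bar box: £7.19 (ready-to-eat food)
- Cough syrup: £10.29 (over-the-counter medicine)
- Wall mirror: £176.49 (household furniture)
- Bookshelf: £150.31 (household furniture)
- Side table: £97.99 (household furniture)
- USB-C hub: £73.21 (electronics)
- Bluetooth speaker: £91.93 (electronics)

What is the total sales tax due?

Wireless earbuds £90.75: electronics → 4.5% → £4.08
Sushi platter £26.08: ready-to-eat food → 3% → £0.78
Salad bar box £7.19: ready-to-eat food → 3% → £0.22
Cough syrup £10.29: over-the-counter medicine → 0% → £0.00
Wall mirror £176.49: household furniture, buyer-exempt → 0% → £0.00
Bookshelf £150.31: household furniture, buyer-exempt → 0% → £0.00
Side table £97.99: household furniture, buyer-exempt → 0% → £0.00
USB-C hub £73.21: electronics → 4.5% → £3.29
Bluetooth speaker £91.93: electronics → 4.5% → £4.14
Total tax = £4.08 + £0.78 + £0.22 + £3.29 + £4.14 = £12.51

£12.51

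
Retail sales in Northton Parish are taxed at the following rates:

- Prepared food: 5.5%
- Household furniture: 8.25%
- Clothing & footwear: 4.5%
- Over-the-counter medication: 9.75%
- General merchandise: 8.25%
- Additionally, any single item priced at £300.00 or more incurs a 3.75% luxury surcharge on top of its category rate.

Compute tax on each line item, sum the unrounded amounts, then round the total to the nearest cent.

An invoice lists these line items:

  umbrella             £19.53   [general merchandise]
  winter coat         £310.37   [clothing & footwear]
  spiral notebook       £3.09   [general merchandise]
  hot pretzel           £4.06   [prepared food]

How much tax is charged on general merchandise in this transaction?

Umbrella £19.53: general merchandise → 8.25% → £1.611225
Spiral notebook £3.09: general merchandise → 8.25% → £0.254925
Tax on general merchandise: unrounded sum = £1.86615 → £1.87

£1.87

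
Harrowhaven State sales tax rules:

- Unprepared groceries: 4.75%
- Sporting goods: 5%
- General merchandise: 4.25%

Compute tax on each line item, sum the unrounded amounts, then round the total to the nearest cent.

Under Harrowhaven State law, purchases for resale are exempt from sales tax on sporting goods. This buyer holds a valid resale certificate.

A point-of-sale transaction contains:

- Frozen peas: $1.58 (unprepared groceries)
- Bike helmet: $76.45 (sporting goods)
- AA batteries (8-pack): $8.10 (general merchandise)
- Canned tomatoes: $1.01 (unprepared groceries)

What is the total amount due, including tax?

$87.61

Frozen peas $1.58: unprepared groceries → 4.75% → $0.07505
Bike helmet $76.45: sporting goods, buyer-exempt → 0% → $0.00
AA batteries (8-pack) $8.10: general merchandise → 4.25% → $0.34425
Canned tomatoes $1.01: unprepared groceries → 4.75% → $0.047975
Subtotal = $87.14; unrounded tax = $0.467275 → $0.47; total due = $87.61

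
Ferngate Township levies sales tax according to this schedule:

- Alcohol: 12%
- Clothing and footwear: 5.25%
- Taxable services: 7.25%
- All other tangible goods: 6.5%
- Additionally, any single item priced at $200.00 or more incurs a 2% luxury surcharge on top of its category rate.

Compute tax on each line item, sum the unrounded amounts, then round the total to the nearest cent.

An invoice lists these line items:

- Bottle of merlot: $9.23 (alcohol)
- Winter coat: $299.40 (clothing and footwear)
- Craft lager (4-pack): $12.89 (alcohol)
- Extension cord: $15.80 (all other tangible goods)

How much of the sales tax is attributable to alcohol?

Bottle of merlot $9.23: alcohol → 12% → $1.1076
Craft lager (4-pack) $12.89: alcohol → 12% → $1.5468
Tax on alcohol: unrounded sum = $2.6544 → $2.65

$2.65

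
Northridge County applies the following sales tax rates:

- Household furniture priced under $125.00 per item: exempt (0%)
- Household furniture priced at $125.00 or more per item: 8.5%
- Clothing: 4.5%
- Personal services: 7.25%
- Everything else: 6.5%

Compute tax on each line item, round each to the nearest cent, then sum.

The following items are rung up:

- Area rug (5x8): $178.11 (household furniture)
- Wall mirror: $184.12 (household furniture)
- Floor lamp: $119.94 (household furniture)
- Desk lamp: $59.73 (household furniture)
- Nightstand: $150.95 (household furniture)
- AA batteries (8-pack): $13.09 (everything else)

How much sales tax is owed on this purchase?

Area rug (5x8) $178.11: household furniture, $125.00 or more → 8.5% → $15.14
Wall mirror $184.12: household furniture, $125.00 or more → 8.5% → $15.65
Floor lamp $119.94: household furniture, under $125.00 → 0% → $0.00
Desk lamp $59.73: household furniture, under $125.00 → 0% → $0.00
Nightstand $150.95: household furniture, $125.00 or more → 8.5% → $12.83
AA batteries (8-pack) $13.09: everything else → 6.5% → $0.85
Total tax = $15.14 + $15.65 + $12.83 + $0.85 = $44.47

$44.47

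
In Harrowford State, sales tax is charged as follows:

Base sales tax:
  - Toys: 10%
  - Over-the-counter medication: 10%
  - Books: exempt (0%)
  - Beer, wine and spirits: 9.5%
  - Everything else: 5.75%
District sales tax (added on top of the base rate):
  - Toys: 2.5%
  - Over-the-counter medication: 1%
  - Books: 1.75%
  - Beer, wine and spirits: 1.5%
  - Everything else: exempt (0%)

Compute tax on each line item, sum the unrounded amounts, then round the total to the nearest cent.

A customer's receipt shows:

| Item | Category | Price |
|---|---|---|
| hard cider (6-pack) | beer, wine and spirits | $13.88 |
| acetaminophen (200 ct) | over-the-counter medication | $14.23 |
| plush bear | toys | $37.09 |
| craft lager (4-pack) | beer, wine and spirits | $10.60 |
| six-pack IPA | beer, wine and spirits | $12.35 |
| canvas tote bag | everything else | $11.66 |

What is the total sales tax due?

$10.92

Hard cider (6-pack) $13.88: beer, wine and spirits → 9.5% + 1.5% district = 11% → $1.5268
Acetaminophen (200 ct) $14.23: over-the-counter medication → 10% + 1% district = 11% → $1.5653
Plush bear $37.09: toys → 10% + 2.5% district = 12.5% → $4.63625
Craft lager (4-pack) $10.60: beer, wine and spirits → 9.5% + 1.5% district = 11% → $1.166
Six-pack IPA $12.35: beer, wine and spirits → 9.5% + 1.5% district = 11% → $1.3585
Canvas tote bag $11.66: everything else → 5.75% + 0% district = 5.75% → $0.67045
Unrounded tax sum = $10.9233 → $10.92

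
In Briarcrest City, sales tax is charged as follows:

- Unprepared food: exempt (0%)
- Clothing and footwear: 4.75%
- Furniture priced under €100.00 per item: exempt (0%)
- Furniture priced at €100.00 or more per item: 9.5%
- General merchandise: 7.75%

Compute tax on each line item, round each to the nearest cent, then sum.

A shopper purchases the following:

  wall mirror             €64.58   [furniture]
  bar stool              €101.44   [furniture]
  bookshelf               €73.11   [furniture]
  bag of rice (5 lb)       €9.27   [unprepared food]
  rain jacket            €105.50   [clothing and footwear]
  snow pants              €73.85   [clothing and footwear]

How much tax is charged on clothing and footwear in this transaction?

€8.52

Rain jacket €105.50: clothing and footwear → 4.75% → €5.01
Snow pants €73.85: clothing and footwear → 4.75% → €3.51
Tax on clothing and footwear = €5.01 + €3.51 = €8.52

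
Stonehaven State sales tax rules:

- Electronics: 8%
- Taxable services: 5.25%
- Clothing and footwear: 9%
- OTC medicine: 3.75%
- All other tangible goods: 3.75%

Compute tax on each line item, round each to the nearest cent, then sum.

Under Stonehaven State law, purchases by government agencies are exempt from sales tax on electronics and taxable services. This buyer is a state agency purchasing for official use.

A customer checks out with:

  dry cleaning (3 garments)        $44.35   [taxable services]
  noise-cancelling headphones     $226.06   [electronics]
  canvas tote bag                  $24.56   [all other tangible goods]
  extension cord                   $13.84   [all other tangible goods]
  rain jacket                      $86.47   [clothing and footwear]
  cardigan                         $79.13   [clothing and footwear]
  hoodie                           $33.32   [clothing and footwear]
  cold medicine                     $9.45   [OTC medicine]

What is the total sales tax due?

$19.69

Dry cleaning (3 garments) $44.35: taxable services, buyer-exempt → 0% → $0.00
Noise-cancelling headphones $226.06: electronics, buyer-exempt → 0% → $0.00
Canvas tote bag $24.56: all other tangible goods → 3.75% → $0.92
Extension cord $13.84: all other tangible goods → 3.75% → $0.52
Rain jacket $86.47: clothing and footwear → 9% → $7.78
Cardigan $79.13: clothing and footwear → 9% → $7.12
Hoodie $33.32: clothing and footwear → 9% → $3.00
Cold medicine $9.45: OTC medicine → 3.75% → $0.35
Total tax = $0.92 + $0.52 + $7.78 + $7.12 + $3.00 + $0.35 = $19.69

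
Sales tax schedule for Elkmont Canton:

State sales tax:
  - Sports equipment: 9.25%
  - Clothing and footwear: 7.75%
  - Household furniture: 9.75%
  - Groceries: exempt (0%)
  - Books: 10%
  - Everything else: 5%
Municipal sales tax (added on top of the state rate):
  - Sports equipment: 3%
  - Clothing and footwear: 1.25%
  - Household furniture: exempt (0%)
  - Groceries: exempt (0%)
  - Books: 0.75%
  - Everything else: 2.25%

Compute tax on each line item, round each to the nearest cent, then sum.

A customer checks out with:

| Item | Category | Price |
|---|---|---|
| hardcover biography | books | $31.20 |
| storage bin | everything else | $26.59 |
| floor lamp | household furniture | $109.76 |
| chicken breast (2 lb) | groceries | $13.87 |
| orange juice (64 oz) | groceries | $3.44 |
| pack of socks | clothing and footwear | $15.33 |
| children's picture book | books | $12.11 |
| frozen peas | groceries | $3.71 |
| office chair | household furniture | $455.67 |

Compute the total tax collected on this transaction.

$63.09

Hardcover biography $31.20: books → 10% + 0.75% municipal = 10.75% → $3.35
Storage bin $26.59: everything else → 5% + 2.25% municipal = 7.25% → $1.93
Floor lamp $109.76: household furniture → 9.75% + 0% municipal = 9.75% → $10.70
Chicken breast (2 lb) $13.87: groceries → 0% + 0% municipal = 0% → $0.00
Orange juice (64 oz) $3.44: groceries → 0% + 0% municipal = 0% → $0.00
Pack of socks $15.33: clothing and footwear → 7.75% + 1.25% municipal = 9% → $1.38
Children's picture book $12.11: books → 10% + 0.75% municipal = 10.75% → $1.30
Frozen peas $3.71: groceries → 0% + 0% municipal = 0% → $0.00
Office chair $455.67: household furniture → 9.75% + 0% municipal = 9.75% → $44.43
Total tax = $3.35 + $1.93 + $10.70 + $1.38 + $1.30 + $44.43 = $63.09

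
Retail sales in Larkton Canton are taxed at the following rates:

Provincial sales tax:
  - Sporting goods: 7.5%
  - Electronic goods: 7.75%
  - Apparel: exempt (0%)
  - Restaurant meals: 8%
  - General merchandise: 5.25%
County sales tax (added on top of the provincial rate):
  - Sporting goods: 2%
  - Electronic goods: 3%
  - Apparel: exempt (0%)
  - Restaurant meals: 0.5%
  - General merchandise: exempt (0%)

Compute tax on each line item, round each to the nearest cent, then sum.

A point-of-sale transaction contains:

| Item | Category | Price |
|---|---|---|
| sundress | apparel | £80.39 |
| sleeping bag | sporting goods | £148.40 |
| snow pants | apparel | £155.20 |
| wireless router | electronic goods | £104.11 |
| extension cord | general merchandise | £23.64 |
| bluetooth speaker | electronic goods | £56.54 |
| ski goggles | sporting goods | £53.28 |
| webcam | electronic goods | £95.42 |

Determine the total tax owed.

£47.93

Sundress £80.39: apparel → 0% + 0% county = 0% → £0.00
Sleeping bag £148.40: sporting goods → 7.5% + 2% county = 9.5% → £14.10
Snow pants £155.20: apparel → 0% + 0% county = 0% → £0.00
Wireless router £104.11: electronic goods → 7.75% + 3% county = 10.75% → £11.19
Extension cord £23.64: general merchandise → 5.25% + 0% county = 5.25% → £1.24
Bluetooth speaker £56.54: electronic goods → 7.75% + 3% county = 10.75% → £6.08
Ski goggles £53.28: sporting goods → 7.5% + 2% county = 9.5% → £5.06
Webcam £95.42: electronic goods → 7.75% + 3% county = 10.75% → £10.26
Total tax = £14.10 + £11.19 + £1.24 + £6.08 + £5.06 + £10.26 = £47.93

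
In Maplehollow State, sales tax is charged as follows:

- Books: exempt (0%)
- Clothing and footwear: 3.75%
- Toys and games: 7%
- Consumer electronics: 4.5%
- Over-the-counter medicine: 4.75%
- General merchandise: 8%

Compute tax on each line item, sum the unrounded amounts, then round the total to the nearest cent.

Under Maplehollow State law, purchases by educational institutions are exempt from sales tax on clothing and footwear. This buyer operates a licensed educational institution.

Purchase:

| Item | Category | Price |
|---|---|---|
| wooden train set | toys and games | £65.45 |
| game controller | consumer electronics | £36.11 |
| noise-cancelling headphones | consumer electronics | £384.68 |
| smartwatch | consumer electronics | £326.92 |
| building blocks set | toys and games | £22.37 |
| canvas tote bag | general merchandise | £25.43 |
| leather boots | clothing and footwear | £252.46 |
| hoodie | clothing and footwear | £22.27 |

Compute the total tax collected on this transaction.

£41.83

Wooden train set £65.45: toys and games → 7% → £4.5815
Game controller £36.11: consumer electronics → 4.5% → £1.62495
Noise-cancelling headphones £384.68: consumer electronics → 4.5% → £17.3106
Smartwatch £326.92: consumer electronics → 4.5% → £14.7114
Building blocks set £22.37: toys and games → 7% → £1.5659
Canvas tote bag £25.43: general merchandise → 8% → £2.0344
Leather boots £252.46: clothing and footwear, buyer-exempt → 0% → £0.00
Hoodie £22.27: clothing and footwear, buyer-exempt → 0% → £0.00
Unrounded tax sum = £41.82875 → £41.83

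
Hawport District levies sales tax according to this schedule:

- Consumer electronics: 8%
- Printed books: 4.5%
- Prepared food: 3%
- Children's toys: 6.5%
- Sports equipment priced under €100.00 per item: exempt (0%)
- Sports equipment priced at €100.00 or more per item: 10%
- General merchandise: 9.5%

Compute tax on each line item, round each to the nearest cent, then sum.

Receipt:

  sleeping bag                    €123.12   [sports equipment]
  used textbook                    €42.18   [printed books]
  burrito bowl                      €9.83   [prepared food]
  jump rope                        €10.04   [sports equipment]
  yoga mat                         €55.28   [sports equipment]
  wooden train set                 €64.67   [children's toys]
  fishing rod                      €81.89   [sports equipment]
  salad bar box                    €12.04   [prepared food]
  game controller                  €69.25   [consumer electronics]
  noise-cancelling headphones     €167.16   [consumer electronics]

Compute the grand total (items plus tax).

Sleeping bag €123.12: sports equipment, €100.00 or more → 10% → €12.31
Used textbook €42.18: printed books → 4.5% → €1.90
Burrito bowl €9.83: prepared food → 3% → €0.29
Jump rope €10.04: sports equipment, under €100.00 → 0% → €0.00
Yoga mat €55.28: sports equipment, under €100.00 → 0% → €0.00
Wooden train set €64.67: children's toys → 6.5% → €4.20
Fishing rod €81.89: sports equipment, under €100.00 → 0% → €0.00
Salad bar box €12.04: prepared food → 3% → €0.36
Game controller €69.25: consumer electronics → 8% → €5.54
Noise-cancelling headphones €167.16: consumer electronics → 8% → €13.37
Subtotal = €635.46; tax = €37.97; total due = €673.43

€673.43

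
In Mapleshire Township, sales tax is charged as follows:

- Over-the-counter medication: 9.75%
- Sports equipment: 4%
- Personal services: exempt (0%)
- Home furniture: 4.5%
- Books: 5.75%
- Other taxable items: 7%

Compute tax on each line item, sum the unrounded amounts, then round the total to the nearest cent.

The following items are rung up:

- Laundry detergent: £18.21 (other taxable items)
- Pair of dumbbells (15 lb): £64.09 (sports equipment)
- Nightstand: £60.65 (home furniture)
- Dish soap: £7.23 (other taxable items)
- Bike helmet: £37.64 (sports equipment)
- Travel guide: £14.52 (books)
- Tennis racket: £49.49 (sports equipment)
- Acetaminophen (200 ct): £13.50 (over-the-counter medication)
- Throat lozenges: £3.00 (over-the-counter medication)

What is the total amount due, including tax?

Laundry detergent £18.21: other taxable items → 7% → £1.2747
Pair of dumbbells (15 lb) £64.09: sports equipment → 4% → £2.5636
Nightstand £60.65: home furniture → 4.5% → £2.72925
Dish soap £7.23: other taxable items → 7% → £0.5061
Bike helmet £37.64: sports equipment → 4% → £1.5056
Travel guide £14.52: books → 5.75% → £0.8349
Tennis racket £49.49: sports equipment → 4% → £1.9796
Acetaminophen (200 ct) £13.50: over-the-counter medication → 9.75% → £1.31625
Throat lozenges £3.00: over-the-counter medication → 9.75% → £0.2925
Subtotal = £268.33; unrounded tax = £13.0025 → £13.00; total due = £281.33

£281.33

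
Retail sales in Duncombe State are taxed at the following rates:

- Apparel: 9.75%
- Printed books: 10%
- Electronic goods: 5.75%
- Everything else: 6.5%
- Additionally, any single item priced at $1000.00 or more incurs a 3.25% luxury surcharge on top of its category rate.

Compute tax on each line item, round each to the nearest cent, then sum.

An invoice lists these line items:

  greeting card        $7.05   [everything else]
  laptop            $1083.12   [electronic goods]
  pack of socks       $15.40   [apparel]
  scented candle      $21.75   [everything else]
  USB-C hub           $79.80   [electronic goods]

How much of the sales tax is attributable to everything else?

$1.87

Greeting card $7.05: everything else → 6.5% → $0.46
Scented candle $21.75: everything else → 6.5% → $1.41
Tax on everything else = $0.46 + $1.41 = $1.87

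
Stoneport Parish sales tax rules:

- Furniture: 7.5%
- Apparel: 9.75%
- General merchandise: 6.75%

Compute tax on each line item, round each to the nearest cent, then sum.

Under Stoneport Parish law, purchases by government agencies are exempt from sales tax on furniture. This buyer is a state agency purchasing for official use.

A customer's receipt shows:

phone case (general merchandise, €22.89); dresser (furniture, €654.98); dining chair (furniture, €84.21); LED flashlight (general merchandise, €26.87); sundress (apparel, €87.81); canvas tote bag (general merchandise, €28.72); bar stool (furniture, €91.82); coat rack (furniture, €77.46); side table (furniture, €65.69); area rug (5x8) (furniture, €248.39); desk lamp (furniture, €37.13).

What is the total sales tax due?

€13.86

Phone case €22.89: general merchandise → 6.75% → €1.55
Dresser €654.98: furniture, buyer-exempt → 0% → €0.00
Dining chair €84.21: furniture, buyer-exempt → 0% → €0.00
LED flashlight €26.87: general merchandise → 6.75% → €1.81
Sundress €87.81: apparel → 9.75% → €8.56
Canvas tote bag €28.72: general merchandise → 6.75% → €1.94
Bar stool €91.82: furniture, buyer-exempt → 0% → €0.00
Coat rack €77.46: furniture, buyer-exempt → 0% → €0.00
Side table €65.69: furniture, buyer-exempt → 0% → €0.00
Area rug (5x8) €248.39: furniture, buyer-exempt → 0% → €0.00
Desk lamp €37.13: furniture, buyer-exempt → 0% → €0.00
Total tax = €1.55 + €1.81 + €8.56 + €1.94 = €13.86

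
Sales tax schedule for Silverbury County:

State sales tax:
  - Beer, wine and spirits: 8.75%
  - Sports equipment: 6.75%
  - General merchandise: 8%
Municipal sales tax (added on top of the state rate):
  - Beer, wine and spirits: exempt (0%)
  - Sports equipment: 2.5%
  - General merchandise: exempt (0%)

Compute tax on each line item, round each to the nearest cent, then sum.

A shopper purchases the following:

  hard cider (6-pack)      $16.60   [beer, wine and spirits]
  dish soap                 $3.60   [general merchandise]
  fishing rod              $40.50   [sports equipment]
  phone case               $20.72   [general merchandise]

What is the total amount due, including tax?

Hard cider (6-pack) $16.60: beer, wine and spirits → 8.75% + 0% municipal = 8.75% → $1.45
Dish soap $3.60: general merchandise → 8% + 0% municipal = 8% → $0.29
Fishing rod $40.50: sports equipment → 6.75% + 2.5% municipal = 9.25% → $3.75
Phone case $20.72: general merchandise → 8% + 0% municipal = 8% → $1.66
Subtotal = $81.42; tax = $7.15; total due = $88.57

$88.57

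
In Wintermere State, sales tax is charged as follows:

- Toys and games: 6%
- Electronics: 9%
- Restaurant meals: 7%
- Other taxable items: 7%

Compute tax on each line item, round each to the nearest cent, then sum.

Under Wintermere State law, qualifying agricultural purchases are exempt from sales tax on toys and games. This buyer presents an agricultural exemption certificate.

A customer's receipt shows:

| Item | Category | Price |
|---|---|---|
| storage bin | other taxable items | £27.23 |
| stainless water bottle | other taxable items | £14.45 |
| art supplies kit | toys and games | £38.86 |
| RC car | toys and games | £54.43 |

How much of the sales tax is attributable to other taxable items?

£2.92

Storage bin £27.23: other taxable items → 7% → £1.91
Stainless water bottle £14.45: other taxable items → 7% → £1.01
Tax on other taxable items = £1.91 + £1.01 = £2.92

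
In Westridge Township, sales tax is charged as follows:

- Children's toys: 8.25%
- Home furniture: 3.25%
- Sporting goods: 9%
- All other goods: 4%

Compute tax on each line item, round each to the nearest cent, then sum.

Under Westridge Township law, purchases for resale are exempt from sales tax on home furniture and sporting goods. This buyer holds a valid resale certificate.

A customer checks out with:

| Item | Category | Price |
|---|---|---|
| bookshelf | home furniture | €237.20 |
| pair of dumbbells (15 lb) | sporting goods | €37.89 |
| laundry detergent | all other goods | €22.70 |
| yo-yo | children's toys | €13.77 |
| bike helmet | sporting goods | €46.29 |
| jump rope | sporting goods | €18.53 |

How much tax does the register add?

Bookshelf €237.20: home furniture, buyer-exempt → 0% → €0.00
Pair of dumbbells (15 lb) €37.89: sporting goods, buyer-exempt → 0% → €0.00
Laundry detergent €22.70: all other goods → 4% → €0.91
Yo-yo €13.77: children's toys → 8.25% → €1.14
Bike helmet €46.29: sporting goods, buyer-exempt → 0% → €0.00
Jump rope €18.53: sporting goods, buyer-exempt → 0% → €0.00
Total tax = €0.91 + €1.14 = €2.05

€2.05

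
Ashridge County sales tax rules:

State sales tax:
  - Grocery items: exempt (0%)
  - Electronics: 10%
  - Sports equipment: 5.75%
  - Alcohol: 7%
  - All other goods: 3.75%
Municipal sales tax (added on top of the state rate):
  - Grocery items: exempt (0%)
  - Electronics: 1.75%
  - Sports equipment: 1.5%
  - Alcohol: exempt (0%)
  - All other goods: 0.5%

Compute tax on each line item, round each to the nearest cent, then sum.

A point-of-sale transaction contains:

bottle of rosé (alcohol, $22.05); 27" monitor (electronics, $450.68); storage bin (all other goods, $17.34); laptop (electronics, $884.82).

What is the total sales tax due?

$159.20

Bottle of rosé $22.05: alcohol → 7% + 0% municipal = 7% → $1.54
27" monitor $450.68: electronics → 10% + 1.75% municipal = 11.75% → $52.95
Storage bin $17.34: all other goods → 3.75% + 0.5% municipal = 4.25% → $0.74
Laptop $884.82: electronics → 10% + 1.75% municipal = 11.75% → $103.97
Total tax = $1.54 + $52.95 + $0.74 + $103.97 = $159.20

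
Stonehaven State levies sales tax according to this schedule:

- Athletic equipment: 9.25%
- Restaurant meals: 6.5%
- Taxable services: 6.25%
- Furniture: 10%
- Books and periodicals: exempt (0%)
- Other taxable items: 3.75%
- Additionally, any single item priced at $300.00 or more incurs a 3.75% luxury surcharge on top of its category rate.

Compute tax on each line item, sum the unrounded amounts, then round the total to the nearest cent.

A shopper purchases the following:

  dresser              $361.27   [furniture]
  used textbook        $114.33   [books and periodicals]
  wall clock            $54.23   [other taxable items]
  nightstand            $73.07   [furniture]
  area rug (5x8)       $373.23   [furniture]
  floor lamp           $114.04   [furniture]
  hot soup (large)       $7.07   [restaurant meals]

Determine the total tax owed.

$122.20

Dresser $361.27: furniture → 10% + 3.75% surcharge = 13.75% → $49.674625
Used textbook $114.33: books and periodicals → 0% → $0.00
Wall clock $54.23: other taxable items → 3.75% → $2.033625
Nightstand $73.07: furniture → 10% → $7.307
Area rug (5x8) $373.23: furniture → 10% + 3.75% surcharge = 13.75% → $51.319125
Floor lamp $114.04: furniture → 10% → $11.404
Hot soup (large) $7.07: restaurant meals → 6.5% → $0.45955
Unrounded tax sum = $122.197925 → $122.20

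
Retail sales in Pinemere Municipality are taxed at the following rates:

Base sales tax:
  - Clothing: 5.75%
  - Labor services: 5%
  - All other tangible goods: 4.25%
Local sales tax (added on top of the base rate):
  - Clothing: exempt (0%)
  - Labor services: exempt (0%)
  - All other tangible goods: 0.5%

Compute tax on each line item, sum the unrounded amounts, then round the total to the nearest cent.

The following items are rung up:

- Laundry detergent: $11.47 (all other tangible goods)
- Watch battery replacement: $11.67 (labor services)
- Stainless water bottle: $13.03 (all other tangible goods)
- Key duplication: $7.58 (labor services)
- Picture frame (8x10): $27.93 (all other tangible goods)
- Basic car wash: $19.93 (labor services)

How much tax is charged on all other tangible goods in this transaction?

Laundry detergent $11.47: all other tangible goods → 4.25% + 0.5% local = 4.75% → $0.544825
Stainless water bottle $13.03: all other tangible goods → 4.25% + 0.5% local = 4.75% → $0.618925
Picture frame (8x10) $27.93: all other tangible goods → 4.25% + 0.5% local = 4.75% → $1.326675
Tax on all other tangible goods: unrounded sum = $2.490425 → $2.49

$2.49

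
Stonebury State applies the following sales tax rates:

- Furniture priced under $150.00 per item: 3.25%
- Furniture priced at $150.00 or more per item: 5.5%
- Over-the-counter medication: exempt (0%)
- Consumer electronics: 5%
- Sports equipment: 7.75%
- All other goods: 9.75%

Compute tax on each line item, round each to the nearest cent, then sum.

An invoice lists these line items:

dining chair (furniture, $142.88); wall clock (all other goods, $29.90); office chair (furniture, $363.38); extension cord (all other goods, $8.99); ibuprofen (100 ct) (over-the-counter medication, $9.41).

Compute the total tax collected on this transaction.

Dining chair $142.88: furniture, under $150.00 → 3.25% → $4.64
Wall clock $29.90: all other goods → 9.75% → $2.92
Office chair $363.38: furniture, $150.00 or more → 5.5% → $19.99
Extension cord $8.99: all other goods → 9.75% → $0.88
Ibuprofen (100 ct) $9.41: over-the-counter medication → 0% → $0.00
Total tax = $4.64 + $2.92 + $19.99 + $0.88 = $28.43

$28.43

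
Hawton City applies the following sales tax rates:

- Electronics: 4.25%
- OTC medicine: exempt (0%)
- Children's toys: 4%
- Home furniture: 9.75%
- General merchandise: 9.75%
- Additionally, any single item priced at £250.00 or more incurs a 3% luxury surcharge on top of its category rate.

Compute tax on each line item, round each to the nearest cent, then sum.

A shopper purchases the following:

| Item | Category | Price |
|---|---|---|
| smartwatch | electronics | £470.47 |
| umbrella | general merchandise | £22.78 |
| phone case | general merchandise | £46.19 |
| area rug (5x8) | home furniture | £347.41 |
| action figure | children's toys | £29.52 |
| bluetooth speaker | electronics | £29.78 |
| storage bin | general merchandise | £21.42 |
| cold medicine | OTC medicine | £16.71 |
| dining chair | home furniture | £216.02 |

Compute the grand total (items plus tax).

Smartwatch £470.47: electronics → 4.25% + 3% surcharge = 7.25% → £34.11
Umbrella £22.78: general merchandise → 9.75% → £2.22
Phone case £46.19: general merchandise → 9.75% → £4.50
Area rug (5x8) £347.41: home furniture → 9.75% + 3% surcharge = 12.75% → £44.29
Action figure £29.52: children's toys → 4% → £1.18
Bluetooth speaker £29.78: electronics → 4.25% → £1.27
Storage bin £21.42: general merchandise → 9.75% → £2.09
Cold medicine £16.71: OTC medicine → 0% → £0.00
Dining chair £216.02: home furniture → 9.75% → £21.06
Subtotal = £1200.30; tax = £110.72; total due = £1311.02

£1311.02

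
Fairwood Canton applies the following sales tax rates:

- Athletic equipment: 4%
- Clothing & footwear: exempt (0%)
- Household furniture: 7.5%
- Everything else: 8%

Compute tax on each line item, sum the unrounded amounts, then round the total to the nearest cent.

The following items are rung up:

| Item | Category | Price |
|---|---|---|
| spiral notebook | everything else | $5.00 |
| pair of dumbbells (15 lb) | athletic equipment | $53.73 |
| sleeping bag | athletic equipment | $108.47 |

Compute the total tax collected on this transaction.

Spiral notebook $5.00: everything else → 8% → $0.40
Pair of dumbbells (15 lb) $53.73: athletic equipment → 4% → $2.1492
Sleeping bag $108.47: athletic equipment → 4% → $4.3388
Unrounded tax sum = $6.888 → $6.89

$6.89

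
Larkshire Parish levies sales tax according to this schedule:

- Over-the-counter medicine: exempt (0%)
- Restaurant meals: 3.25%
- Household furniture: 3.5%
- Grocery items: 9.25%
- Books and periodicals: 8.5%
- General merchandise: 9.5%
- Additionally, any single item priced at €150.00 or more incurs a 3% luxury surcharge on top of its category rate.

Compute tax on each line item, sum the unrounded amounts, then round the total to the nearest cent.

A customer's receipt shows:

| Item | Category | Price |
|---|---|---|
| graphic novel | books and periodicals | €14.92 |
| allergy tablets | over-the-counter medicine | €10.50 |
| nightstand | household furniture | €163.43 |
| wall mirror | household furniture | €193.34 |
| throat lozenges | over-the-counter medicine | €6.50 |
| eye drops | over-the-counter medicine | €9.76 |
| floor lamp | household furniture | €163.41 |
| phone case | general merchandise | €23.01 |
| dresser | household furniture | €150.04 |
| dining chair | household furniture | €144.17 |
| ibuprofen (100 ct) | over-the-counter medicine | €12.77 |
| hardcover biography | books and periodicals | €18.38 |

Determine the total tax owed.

Graphic novel €14.92: books and periodicals → 8.5% → €1.2682
Allergy tablets €10.50: over-the-counter medicine → 0% → €0.00
Nightstand €163.43: household furniture → 3.5% + 3% surcharge = 6.5% → €10.62295
Wall mirror €193.34: household furniture → 3.5% + 3% surcharge = 6.5% → €12.5671
Throat lozenges €6.50: over-the-counter medicine → 0% → €0.00
Eye drops €9.76: over-the-counter medicine → 0% → €0.00
Floor lamp €163.41: household furniture → 3.5% + 3% surcharge = 6.5% → €10.62165
Phone case €23.01: general merchandise → 9.5% → €2.18595
Dresser €150.04: household furniture → 3.5% + 3% surcharge = 6.5% → €9.7526
Dining chair €144.17: household furniture → 3.5% → €5.04595
Ibuprofen (100 ct) €12.77: over-the-counter medicine → 0% → €0.00
Hardcover biography €18.38: books and periodicals → 8.5% → €1.5623
Unrounded tax sum = €53.6267 → €53.63

€53.63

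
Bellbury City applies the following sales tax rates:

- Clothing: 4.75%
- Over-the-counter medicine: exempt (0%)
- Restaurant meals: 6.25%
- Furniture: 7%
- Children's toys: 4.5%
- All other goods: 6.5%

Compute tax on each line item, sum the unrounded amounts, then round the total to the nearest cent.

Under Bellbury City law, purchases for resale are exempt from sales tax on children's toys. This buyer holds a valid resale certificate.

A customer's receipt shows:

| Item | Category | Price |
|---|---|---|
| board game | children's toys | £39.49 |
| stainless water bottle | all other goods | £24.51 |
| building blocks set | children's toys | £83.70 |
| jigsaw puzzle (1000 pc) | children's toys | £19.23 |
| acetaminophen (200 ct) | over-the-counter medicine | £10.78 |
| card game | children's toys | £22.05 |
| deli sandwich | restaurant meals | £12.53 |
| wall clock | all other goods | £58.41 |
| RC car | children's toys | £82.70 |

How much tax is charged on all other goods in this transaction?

Stainless water bottle £24.51: all other goods → 6.5% → £1.59315
Wall clock £58.41: all other goods → 6.5% → £3.79665
Tax on all other goods: unrounded sum = £5.3898 → £5.39

£5.39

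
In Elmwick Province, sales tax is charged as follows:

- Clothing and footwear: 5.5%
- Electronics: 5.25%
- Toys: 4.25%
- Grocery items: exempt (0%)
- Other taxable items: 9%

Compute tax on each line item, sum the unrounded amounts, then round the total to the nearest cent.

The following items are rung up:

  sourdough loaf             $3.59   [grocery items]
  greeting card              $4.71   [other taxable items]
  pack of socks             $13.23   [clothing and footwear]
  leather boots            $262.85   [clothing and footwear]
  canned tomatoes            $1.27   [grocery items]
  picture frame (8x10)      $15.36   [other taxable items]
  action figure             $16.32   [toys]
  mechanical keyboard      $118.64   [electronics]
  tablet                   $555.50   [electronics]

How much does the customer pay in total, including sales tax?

Sourdough loaf $3.59: grocery items → 0% → $0.00
Greeting card $4.71: other taxable items → 9% → $0.4239
Pack of socks $13.23: clothing and footwear → 5.5% → $0.72765
Leather boots $262.85: clothing and footwear → 5.5% → $14.45675
Canned tomatoes $1.27: grocery items → 0% → $0.00
Picture frame (8x10) $15.36: other taxable items → 9% → $1.3824
Action figure $16.32: toys → 4.25% → $0.6936
Mechanical keyboard $118.64: electronics → 5.25% → $6.2286
Tablet $555.50: electronics → 5.25% → $29.16375
Subtotal = $991.47; unrounded tax = $53.07665 → $53.08; total due = $1044.55

$1044.55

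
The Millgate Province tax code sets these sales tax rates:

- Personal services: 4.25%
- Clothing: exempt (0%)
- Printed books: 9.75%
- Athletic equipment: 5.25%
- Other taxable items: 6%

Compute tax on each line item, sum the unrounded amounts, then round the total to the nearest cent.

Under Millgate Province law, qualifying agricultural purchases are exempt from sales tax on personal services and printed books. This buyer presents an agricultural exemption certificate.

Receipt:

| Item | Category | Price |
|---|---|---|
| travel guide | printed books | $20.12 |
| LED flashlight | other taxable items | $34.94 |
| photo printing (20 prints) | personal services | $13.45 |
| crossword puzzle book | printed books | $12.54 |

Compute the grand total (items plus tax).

Travel guide $20.12: printed books, buyer-exempt → 0% → $0.00
LED flashlight $34.94: other taxable items → 6% → $2.0964
Photo printing (20 prints) $13.45: personal services, buyer-exempt → 0% → $0.00
Crossword puzzle book $12.54: printed books, buyer-exempt → 0% → $0.00
Subtotal = $81.05; unrounded tax = $2.0964 → $2.10; total due = $83.15

$83.15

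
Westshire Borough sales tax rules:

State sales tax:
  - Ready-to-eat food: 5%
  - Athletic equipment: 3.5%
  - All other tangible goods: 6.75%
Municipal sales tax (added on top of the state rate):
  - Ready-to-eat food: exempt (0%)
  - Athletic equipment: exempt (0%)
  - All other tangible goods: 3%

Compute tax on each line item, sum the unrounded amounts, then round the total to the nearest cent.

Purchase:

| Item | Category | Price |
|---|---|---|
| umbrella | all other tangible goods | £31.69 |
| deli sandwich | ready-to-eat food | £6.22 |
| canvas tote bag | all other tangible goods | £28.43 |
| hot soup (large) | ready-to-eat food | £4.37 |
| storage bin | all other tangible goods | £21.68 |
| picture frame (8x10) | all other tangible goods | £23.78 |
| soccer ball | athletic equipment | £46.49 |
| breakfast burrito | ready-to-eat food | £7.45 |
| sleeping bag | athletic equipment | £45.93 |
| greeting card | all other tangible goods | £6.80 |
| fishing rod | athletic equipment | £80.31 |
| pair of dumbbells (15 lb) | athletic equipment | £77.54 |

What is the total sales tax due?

£20.62

Umbrella £31.69: all other tangible goods → 6.75% + 3% municipal = 9.75% → £3.089775
Deli sandwich £6.22: ready-to-eat food → 5% + 0% municipal = 5% → £0.311
Canvas tote bag £28.43: all other tangible goods → 6.75% + 3% municipal = 9.75% → £2.771925
Hot soup (large) £4.37: ready-to-eat food → 5% + 0% municipal = 5% → £0.2185
Storage bin £21.68: all other tangible goods → 6.75% + 3% municipal = 9.75% → £2.1138
Picture frame (8x10) £23.78: all other tangible goods → 6.75% + 3% municipal = 9.75% → £2.31855
Soccer ball £46.49: athletic equipment → 3.5% + 0% municipal = 3.5% → £1.62715
Breakfast burrito £7.45: ready-to-eat food → 5% + 0% municipal = 5% → £0.3725
Sleeping bag £45.93: athletic equipment → 3.5% + 0% municipal = 3.5% → £1.60755
Greeting card £6.80: all other tangible goods → 6.75% + 3% municipal = 9.75% → £0.663
Fishing rod £80.31: athletic equipment → 3.5% + 0% municipal = 3.5% → £2.81085
Pair of dumbbells (15 lb) £77.54: athletic equipment → 3.5% + 0% municipal = 3.5% → £2.7139
Unrounded tax sum = £20.6185 → £20.62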